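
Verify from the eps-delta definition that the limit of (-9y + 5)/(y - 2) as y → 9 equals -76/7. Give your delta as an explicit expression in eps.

Fix eps > 0. We want delta > 0 with 0 < |y − 9| < delta ⇒ |(-9y + 5)/(y - 2) + 76/7| < eps.
Combining over a common denominator, (-9y + 5)/(y - 2) + 76/7 = [(-9y + 5)·7 − (-76)·(y - 2)] / [7·(y - 2)] = 13(y − 9) / (7(y - 2)).
So |(-9y + 5)/(y - 2) + 76/7| = 13|y − 9| / (7·|y − 2|).
Require delta ≤ 7/2, so |y − 2| ≥ |7| − |y − 9| > 7 − 7/2 = 7/2.
Hence |(-9y + 5)/(y - 2) + 76/7| < 13|y − 9|/(7·(7/2)) = (26/49)|y − 9|, which is < eps once |y − 9| < (49/26)eps.
Take delta = min(7/2, (49/26)eps). Then 0 < |y − 9| < delta forces both bounds, so |(-9y + 5)/(y - 2) + 76/7| < eps.

delta = min(7/2, (49/26)eps)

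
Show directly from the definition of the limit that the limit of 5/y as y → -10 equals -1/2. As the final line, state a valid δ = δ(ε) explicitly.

Let ε > 0. We seek δ > 0 such that 0 < |y + 10| < δ implies |5/y + 1/2| < ε.
|5/y + 1/2| = 5·|-10 − y|/(10·|y|) = 5|y + 10|/(10|y|).
Require δ ≤ 5 so that |y| > 10 − 5 = 5, hence 10|y| > 50.
Then |5/y + 1/2| < 5|y + 10|/50, which is < ε when |y + 10| < 10ε.
Take δ = min(5, 10ε). Then 0 < |y + 10| < δ gives both |y + 10| < 5 and |y + 10| < 10ε, so |5/y + 1/2| < ε.

δ = min(5, 10ε)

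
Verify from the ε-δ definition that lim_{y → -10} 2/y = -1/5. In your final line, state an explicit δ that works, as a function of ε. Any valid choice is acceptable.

δ = min(5, 25ε)

Let ε > 0 be given. We seek δ > 0 such that 0 < |y + 10| < δ implies |2/y + 1/5| < ε.
|2/y + 1/5| = 2·|-10 − y|/(10·|y|) = 2|y + 10|/(10|y|).
Require δ ≤ 5 so that |y| > 10 − 5 = 5, hence 10|y| > 50.
Then |2/y + 1/5| < 2|y + 10|/50, which is < ε when |y + 10| < 25ε.
Take δ = min(5, 25ε). Then 0 < |y + 10| < δ gives both |y + 10| < 5 and |y + 10| < 25ε, so |2/y + 1/5| < ε.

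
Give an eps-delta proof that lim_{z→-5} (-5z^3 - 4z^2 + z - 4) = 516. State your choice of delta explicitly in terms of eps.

Suppose eps > 0. We want delta > 0 such that 0 < |z + 5| < delta implies |(-5z^3 - 4z^2 + z - 4) − 516| < eps.
(-5z^3 - 4z^2 + z - 4) − 516 = -5z^3 - 4z^2 + z - 520 = (z + 5)(-5z^2 + 21z - 104).
So |(-5z^3 - 4z^2 + z - 4) − 516| = |z + 5|·|-5z^2 + 21z - 104|.
Assume first that |z + 5| < 2, so |z| < 7. Then |-5z^2 + 21z - 104| ≤ 5·7^2 + 21·7 + 104 = 496.
Hence |(-5z^3 - 4z^2 + z - 4) − 516| ≤ 496|z + 5| < eps provided |z + 5| < eps/496.
Take delta = min(2, eps/496). Then 0 < |z + 5| < delta gives both |z + 5| < 2 and |z + 5| < eps/496, so |(-5z^3 - 4z^2 + z - 4) − 516| < eps.

delta = min(2, eps/496)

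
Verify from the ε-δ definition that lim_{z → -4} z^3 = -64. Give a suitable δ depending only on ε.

δ = min(1, ε/61)

Suppose ε > 0. We seek δ > 0 with 0 < |z + 4| < δ ⇒ |z^3 + 64| < ε.
Factor: z^3 + 64 = (z + 4)(z^2 - 4z + 16), so |z^3 + 64| = |z + 4|·|z^2 - 4z + 16|.
Impose δ ≤ 1 so that |z| < 5; then |z^2 - 4z + 16| ≤ 61.
Hence |z^3 + 64| ≤ 61|z + 4|, which is < ε once |z + 4| < ε/61.
Take δ = min(1, ε/61). If 0 < |z + 4| < δ then both bounds hold and |z^3 + 64| ≤ 61|z + 4| < 61·(ε/61) = ε.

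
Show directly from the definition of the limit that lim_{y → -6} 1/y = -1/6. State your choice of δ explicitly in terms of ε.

Let ε > 0 be given. We seek δ > 0 such that 0 < |y + 6| < δ implies |1/y + 1/6| < ε.
|1/y + 1/6| = |-6 − y|/(6·|y|) = |y + 6|/(6|y|).
Require δ ≤ 3 so that |y| > 6 − 3 = 3, hence 6|y| > 18.
Then |1/y + 1/6| < |y + 6|/18, which is < ε when |y + 6| < 18ε.
Take δ = min(3, 18ε). Then 0 < |y + 6| < δ gives both |y + 6| < 3 and |y + 6| < 18ε, so |1/y + 1/6| < ε.

δ = min(3, 18ε)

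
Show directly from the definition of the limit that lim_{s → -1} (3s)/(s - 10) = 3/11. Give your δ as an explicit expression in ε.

δ = min(11/2, (121/60)ε)

Let ε > 0. We want δ > 0 with 0 < |s + 1| < δ ⇒ |(3s)/(s - 10) − (3/11)| < ε.
Combining over a common denominator, (3s)/(s - 10) − (3/11) = [(3s)·(-11) − (-3)·(s - 10)] / [(-11)·(s - 10)] = -30(s + 1) / ((-11)(s - 10)).
So |(3s)/(s - 10) − (3/11)| = 30|s + 1| / (11·|s − 10|).
Restrict δ ≤ 11/2. Then |s + 1| < 11/2 gives |s − 10| = |(s + 1) + (-11)| ≥ 11 − 11/2 = 11/2.
Hence |(3s)/(s - 10) − (3/11)| < 30|s + 1|/(11·(11/2)) = (60/121)|s + 1|, which is < ε once |s + 1| < (121/60)ε.
Take δ = min(11/2, (121/60)ε). Then 0 < |s + 1| < δ forces both bounds, so |(3s)/(s - 10) − (3/11)| < ε.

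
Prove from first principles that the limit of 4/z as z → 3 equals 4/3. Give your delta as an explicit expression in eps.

delta = min(3/2, (9/8)eps)

Fix eps > 0. We seek delta > 0 such that 0 < |z − 3| < delta implies |4/z − (4/3)| < eps.
|4/z − (4/3)| = 4·|3 − z|/(3·|z|) = 4|z − 3|/(3|z|).
Restrict delta ≤ 3/2. Then |z − 3| < 3/2 gives |z| > 3/2, so 3|z| > 9/2.
Then |4/z − (4/3)| < 4|z − 3|/(9/2), which is < eps when |z − 3| < (9/8)eps.
Take delta = min(3/2, (9/8)eps). Then 0 < |z − 3| < delta gives both |z − 3| < 3/2 and |z − 3| < (9/8)eps, so |4/z − (4/3)| < eps.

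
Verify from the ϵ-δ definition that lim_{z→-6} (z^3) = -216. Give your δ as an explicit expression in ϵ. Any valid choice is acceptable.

δ = min(1, ϵ/127)

Fix ϵ > 0. We seek δ > 0 with 0 < |z + 6| < δ ⇒ |z^3 + 216| < ϵ.
Factor: z^3 + 216 = (z + 6)(z^2 - 6z + 36), so |z^3 + 216| = |z + 6|·|z^2 - 6z + 36|.
Restrict δ ≤ 1. Then |z + 6| < 1 gives |z| < 7, so by the triangle inequality |z^2 - 6z + 36| ≤ 7^2 + 6·7 + 36 = 127.
Hence |z^3 + 216| ≤ 127|z + 6|, which is < ϵ once |z + 6| < ϵ/127.
Take δ = min(1, ϵ/127). If 0 < |z + 6| < δ then both bounds hold and |z^3 + 216| ≤ 127|z + 6| < 127·(ϵ/127) = ϵ.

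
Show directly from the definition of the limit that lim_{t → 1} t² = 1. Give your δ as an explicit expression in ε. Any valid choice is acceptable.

Let ε > 0. We seek δ > 0 with 0 < |t − 1| < δ ⇒ |t² − 1| < ε.
Factor: t² − 1 = (t − 1)(t + 1), so |t² − 1| = |t − 1|·|t + 1|.
Restrict δ ≤ 1. Then |t − 1| < 1 gives |t| < 2, so by the triangle inequality |t + 1| ≤ 2 + 1 = 3.
Hence |t² − 1| ≤ 3|t − 1|, which is < ε once |t − 1| < ε/3.
Take δ = min(1, ε/3). If 0 < |t − 1| < δ then both bounds hold and |t² − 1| ≤ 3|t − 1| < 3·(ε/3) = ε.

δ = min(1, ε/3)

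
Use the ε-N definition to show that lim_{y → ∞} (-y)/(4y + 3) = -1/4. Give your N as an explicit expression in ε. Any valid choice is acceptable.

N = (3/16)/ε

Let ε > 0. We seek N > 0 such that y > N implies |(-y)/(4y + 3) + 1/4| < ε.
(-y)/(4y + 3) + 1/4 = (4(-y) − (-1)(4y + 3)) / (4(4y + 3)) = 3/(4(4y + 3)).
For y > 0 we have 4y + 3 > 4y, so |(-y)/(4y + 3) + 1/4| = 3/(4(4y + 3)) < 3/(4·4y) = (3/16)/y.
Thus |(-y)/(4y + 3) + 1/4| < ε whenever y > (3/16)/ε.
Take N = (3/16)/ε. If y > N then |(-y)/(4y + 3) + 1/4| < (3/16)/y < ε.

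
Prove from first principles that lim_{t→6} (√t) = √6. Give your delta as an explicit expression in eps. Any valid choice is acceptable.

delta = min(6, √6·eps)

Let eps > 0 be given. We want delta > 0 such that 0 < |t − 6| < delta implies |√t − √6| < eps.
Rationalise: √t − √6 = (t − 6)/(√t + √6), so |√t − √6| = |t − 6|/(√t + √6).
Restrict delta ≤ 6 so that |t − 6| < 6 forces t > 0, and then √t + √6 > √6.
Hence |√t − √6| < |t − 6|/√6, which is < eps once |t − 6| < √6·eps.
Take delta = min(6, √6·eps). If 0 < |t − 6| < delta then t > 0 and |√t − √6| < |t − 6|/√6 < eps.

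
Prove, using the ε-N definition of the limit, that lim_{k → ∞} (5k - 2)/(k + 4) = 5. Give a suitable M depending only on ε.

M = 22/ε

Fix ε > 0. For k ≥ 1, |(5k - 2)/(k + 4) − 5| = |-22|/((k + 4)) = 22/((k + 4)).
Since k + 4 ≥ k for k ≥ 1, this is ≤ 22/(k) = 22/k.
So |(5k - 2)/(k + 4) − 5| < ε whenever k > 22/ε.
Take M = 22/ε. If k > M then |(5k - 2)/(k + 4) − 5| ≤ 22/k < ε.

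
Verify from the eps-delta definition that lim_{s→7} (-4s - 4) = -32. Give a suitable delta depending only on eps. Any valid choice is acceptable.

Fix eps > 0. We need delta > 0 so that 0 < |s − 7| < delta implies |(-4s - 4) + 32| < eps.
Since (-4s - 4) + 32 = -4(s − 7), we have |(-4s - 4) + 32| = 4|s − 7|.
Thus it suffices that |s − 7| < eps/4.
Choosing delta = eps/4 gives |(-4s - 4) + 32| = 4|s − 7| < eps whenever |s − 7| < delta.

delta = eps/4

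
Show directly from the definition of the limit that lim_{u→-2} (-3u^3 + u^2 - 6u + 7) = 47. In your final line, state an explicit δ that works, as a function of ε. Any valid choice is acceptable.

Let ε > 0. We want δ > 0 such that 0 < |u + 2| < δ implies |(-3u^3 + u^2 - 6u + 7) − 47| < ε.
(-3u^3 + u^2 - 6u + 7) − 47 = -3u^3 + u^2 - 6u - 40 = (u + 2)(-3u^2 + 7u - 20).
So |(-3u^3 + u^2 - 6u + 7) − 47| = |u + 2|·|-3u^2 + 7u - 20|.
Assume first that |u + 2| < 1, so |u| < 3. Then |-3u^2 + 7u - 20| ≤ 3·3^2 + 7·3 + 20 = 68.
Hence |(-3u^3 + u^2 - 6u + 7) − 47| ≤ 68|u + 2| < ε provided |u + 2| < ε/68.
Choosing δ = min(1, ε/68) ensures both conditions, hence |(-3u^3 + u^2 - 6u + 7) − 47| < ε.

δ = min(1, ε/68)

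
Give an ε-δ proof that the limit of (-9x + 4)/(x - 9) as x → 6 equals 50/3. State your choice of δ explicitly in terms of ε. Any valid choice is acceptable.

Fix ε > 0. We want δ > 0 with 0 < |x − 6| < δ ⇒ |(-9x + 4)/(x - 9) − (50/3)| < ε.
Combining over a common denominator, (-9x + 4)/(x - 9) − (50/3) = [(-9x + 4)·(-3) − (-50)·(x - 9)] / [(-3)·(x - 9)] = 77(x − 6) / ((-3)(x - 9)).
So |(-9x + 4)/(x - 9) − (50/3)| = 77|x − 6| / (3·|x − 9|).
Restrict δ ≤ 3/2. Then |x − 6| < 3/2 gives |x − 9| = |(x − 6) + (-3)| ≥ 3 − 3/2 = 3/2.
Hence |(-9x + 4)/(x - 9) − (50/3)| < 77|x − 6|/(3·(3/2)) = (154/9)|x − 6|, which is < ε once |x − 6| < (9/154)ε.
Take δ = min(3/2, (9/154)ε). Then 0 < |x − 6| < δ forces both bounds, so |(-9x + 4)/(x - 9) − (50/3)| < ε.

δ = min(3/2, (9/154)ε)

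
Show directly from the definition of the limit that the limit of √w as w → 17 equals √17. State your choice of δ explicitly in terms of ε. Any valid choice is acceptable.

Let ε > 0. We want δ > 0 such that 0 < |w − 17| < δ implies |√w − √17| < ε.
Multiplying by the conjugate, |√w − √17| = |w − 17|/(√w + √17).
Restrict δ ≤ 17 so that |w − 17| < 17 forces w > 0, and then √w + √17 > √17.
Hence |√w − √17| < |w − 17|/√17, which is < ε once |w − 17| < √17·ε.
Take δ = min(17, √17·ε). If 0 < |w − 17| < δ then w > 0 and |√w − √17| < |w − 17|/√17 < ε.

δ = min(17, √17·ε)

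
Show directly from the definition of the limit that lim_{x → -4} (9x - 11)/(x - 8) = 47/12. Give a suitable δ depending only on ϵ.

δ = min(6, (72/61)ϵ)

Fix ϵ > 0. We want δ > 0 with 0 < |x + 4| < δ ⇒ |(9x - 11)/(x - 8) − (47/12)| < ϵ.
Combining over a common denominator, (9x - 11)/(x - 8) − (47/12) = [(9x - 11)·(-12) − (-47)·(x - 8)] / [(-12)·(x - 8)] = -61(x + 4) / ((-12)(x - 8)).
So |(9x - 11)/(x - 8) − (47/12)| = 61|x + 4| / (12·|x − 8|).
Require δ ≤ 6, so |x − 8| ≥ |-12| − |x + 4| > 12 − 6 = 6.
Hence |(9x - 11)/(x - 8) − (47/12)| < 61|x + 4|/(12·6) = (61/72)|x + 4|, which is < ϵ once |x + 4| < (72/61)ϵ.
Take δ = min(6, (72/61)ϵ). Then 0 < |x + 4| < δ forces both bounds, so |(9x - 11)/(x - 8) − (47/12)| < ϵ.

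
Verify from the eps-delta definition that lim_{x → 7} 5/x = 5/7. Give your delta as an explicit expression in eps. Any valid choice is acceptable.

delta = min(7/2, (49/10)eps)

Let eps > 0. We seek delta > 0 such that 0 < |x − 7| < delta implies |5/x − (5/7)| < eps.
|5/x − (5/7)| = 5·|7 − x|/(7·|x|) = 5|x − 7|/(7|x|).
Require delta ≤ 7/2 so that |x| > 7 − 7/2 = 7/2, hence 7|x| > 49/2.
Then |5/x − (5/7)| < 5|x − 7|/(49/2), which is < eps when |x − 7| < (49/10)eps.
Take delta = min(7/2, (49/10)eps). Then 0 < |x − 7| < delta gives both |x − 7| < 7/2 and |x − 7| < (49/10)eps, so |5/x − (5/7)| < eps.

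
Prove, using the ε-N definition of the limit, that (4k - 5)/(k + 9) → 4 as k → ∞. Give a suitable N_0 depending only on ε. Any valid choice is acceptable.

N_0 = 41/ε

Let ε > 0 be given. For k ≥ 1, |(4k - 5)/(k + 9) − 4| = |-41|/((k + 9)) = 41/((k + 9)).
Since k + 9 ≥ k for k ≥ 1, this is ≤ 41/(k) = 41/k.
So |(4k - 5)/(k + 9) − 4| < ε whenever k > 41/ε.
Take N_0 = 41/ε. If k > N_0 then |(4k - 5)/(k + 9) − 4| ≤ 41/k < ε.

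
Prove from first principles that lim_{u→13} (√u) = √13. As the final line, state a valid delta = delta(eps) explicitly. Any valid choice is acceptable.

delta = min(13, √13·eps)

Suppose eps > 0. We want delta > 0 such that 0 < |u − 13| < delta implies |√u − √13| < eps.
Rationalise: √u − √13 = (u − 13)/(√u + √13), so |√u − √13| = |u − 13|/(√u + √13).
Restrict delta ≤ 13 so that |u − 13| < 13 forces u > 0, and then √u + √13 > √13.
Hence |√u − √13| < |u − 13|/√13, which is < eps once |u − 13| < √13·eps.
Take delta = min(13, √13·eps). If 0 < |u − 13| < delta then u > 0 and |√u − √13| < |u − 13|/√13 < eps.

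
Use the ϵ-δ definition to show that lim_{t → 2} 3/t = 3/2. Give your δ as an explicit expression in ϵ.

Suppose ϵ > 0. We seek δ > 0 such that 0 < |t − 2| < δ implies |3/t − (3/2)| < ϵ.
|3/t − (3/2)| = 3·|2 − t|/(2·|t|) = 3|t − 2|/(2|t|).
Restrict δ ≤ 1. Then |t − 2| < 1 gives |t| > 1, so 2|t| > 2.
Then |3/t − (3/2)| < 3|t − 2|/2, which is < ϵ when |t − 2| < (2/3)ϵ.
Take δ = min(1, (2/3)ϵ). Then 0 < |t − 2| < δ gives both |t − 2| < 1 and |t − 2| < (2/3)ϵ, so |3/t − (3/2)| < ϵ.

δ = min(1, (2/3)ϵ)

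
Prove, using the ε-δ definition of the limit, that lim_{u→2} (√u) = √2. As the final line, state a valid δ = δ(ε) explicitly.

Let ε > 0 be given. We want δ > 0 such that 0 < |u − 2| < δ implies |√u − √2| < ε.
Multiplying by the conjugate, |√u − √2| = |u − 2|/(√u + √2).
Restrict δ ≤ 2 so that |u − 2| < 2 forces u > 0, and then √u + √2 > √2.
Hence |√u − √2| < |u − 2|/√2, which is < ε once |u − 2| < √2·ε.
Take δ = min(2, √2·ε). If 0 < |u − 2| < δ then u > 0 and |√u − √2| < |u − 2|/√2 < ε.

δ = min(2, √2·ε)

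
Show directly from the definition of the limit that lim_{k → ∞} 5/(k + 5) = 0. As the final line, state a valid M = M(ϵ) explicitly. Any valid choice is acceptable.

Fix ϵ > 0. For k ≥ 1, |5/(k + 5) − 0| = 5/(k + 5) ≤ 5/k.
We need 5/k < ϵ, i.e. k > 5/ϵ.
Take M = 5/ϵ. If k > M then |5/(k + 5)| ≤ 5/k < ϵ.

M = 5/ϵ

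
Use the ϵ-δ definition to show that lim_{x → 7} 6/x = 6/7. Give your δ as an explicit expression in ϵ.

Suppose ϵ > 0. We seek δ > 0 such that 0 < |x − 7| < δ implies |6/x − (6/7)| < ϵ.
|6/x − (6/7)| = 6·|7 − x|/(7·|x|) = 6|x − 7|/(7|x|).
Restrict δ ≤ 7/2. Then |x − 7| < 7/2 gives |x| > 7/2, so 7|x| > 49/2.
Then |6/x − (6/7)| < 6|x − 7|/(49/2), which is < ϵ when |x − 7| < (49/12)ϵ.
Take δ = min(7/2, (49/12)ϵ). Then 0 < |x − 7| < δ gives both |x − 7| < 7/2 and |x − 7| < (49/12)ϵ, so |6/x − (6/7)| < ϵ.

δ = min(7/2, (49/12)ϵ)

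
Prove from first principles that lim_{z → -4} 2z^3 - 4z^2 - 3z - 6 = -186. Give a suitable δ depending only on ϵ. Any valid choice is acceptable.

δ = min(1, ϵ/155)

Fix ϵ > 0. We want δ > 0 such that 0 < |z + 4| < δ implies |(2z^3 - 4z^2 - 3z - 6) + 186| < ϵ.
(2z^3 - 4z^2 - 3z - 6) + 186 = 2z^3 - 4z^2 - 3z + 180 = (z + 4)(2z^2 - 12z + 45).
So |(2z^3 - 4z^2 - 3z - 6) + 186| = |z + 4|·|2z^2 - 12z + 45|.
Require δ ≤ 1. Then |z + 4| < 1 gives |z| < 5, and by the triangle inequality |2z^2 - 12z + 45| ≤ 2·5^2 + 12·5 + 45 = 155.
Hence |(2z^3 - 4z^2 - 3z - 6) + 186| ≤ 155|z + 4| < ϵ provided |z + 4| < ϵ/155.
Choosing δ = min(1, ϵ/155) ensures both conditions, hence |(2z^3 - 4z^2 - 3z - 6) + 186| < ϵ.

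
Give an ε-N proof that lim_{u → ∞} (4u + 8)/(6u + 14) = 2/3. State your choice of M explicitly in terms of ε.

Suppose ε > 0. We seek M > 0 such that u > M implies |(4u + 8)/(6u + 14) − (2/3)| < ε.
(4u + 8)/(6u + 14) − (2/3) = (6(4u + 8) − 4(6u + 14)) / (6(6u + 14)) = -8/(6(6u + 14)).
For u > 0 we have 6u + 14 > 6u, so |(4u + 8)/(6u + 14) − (2/3)| = 8/(6(6u + 14)) < 8/(6·6u) = (2/9)/u.
Thus |(4u + 8)/(6u + 14) − (2/3)| < ε whenever u > (2/9)/ε.
Take M = (2/9)/ε. If u > M then |(4u + 8)/(6u + 14) − (2/3)| < (2/9)/u < ε.

M = (2/9)/ε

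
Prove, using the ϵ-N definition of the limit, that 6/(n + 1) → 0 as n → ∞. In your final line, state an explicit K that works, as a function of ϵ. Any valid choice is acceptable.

Fix ϵ > 0. For n ≥ 1, |6/(n + 1) − 0| = 6/(n + 1) ≤ 6/n.
We need 6/n < ϵ, i.e. n > 6/ϵ.
Take K = 6/ϵ. If n > K then |6/(n + 1)| ≤ 6/n < ϵ.

K = 6/ϵ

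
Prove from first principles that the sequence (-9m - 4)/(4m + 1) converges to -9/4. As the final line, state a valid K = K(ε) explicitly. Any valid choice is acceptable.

Suppose ε > 0. For m ≥ 1, |(-9m - 4)/(4m + 1) + 9/4| = |-7|/(4(4m + 1)) = 7/(4(4m + 1)).
Since 4m + 1 ≥ 4m for m ≥ 1, this is ≤ 7/(4·4m) = (7/16)/m.
So |(-9m - 4)/(4m + 1) + 9/4| < ε whenever m > (7/16)/ε.
Take K = (7/16)/ε. If m > K then |(-9m - 4)/(4m + 1) + 9/4| ≤ (7/16)/m < ε.

K = (7/16)/ε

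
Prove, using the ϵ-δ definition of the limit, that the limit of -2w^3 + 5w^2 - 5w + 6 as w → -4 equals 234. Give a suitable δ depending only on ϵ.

δ = min(2, ϵ/207)

Let ϵ > 0. We want δ > 0 such that 0 < |w + 4| < δ implies |(-2w^3 + 5w^2 - 5w + 6) − 234| < ϵ.
(-2w^3 + 5w^2 - 5w + 6) − 234 = -2w^3 + 5w^2 - 5w - 228 = (w + 4)(-2w^2 + 13w - 57).
So |(-2w^3 + 5w^2 - 5w + 6) − 234| = |w + 4|·|-2w^2 + 13w - 57|.
Require δ ≤ 2. Then |w + 4| < 2 gives |w| < 6, and by the triangle inequality |-2w^2 + 13w - 57| ≤ 2·6^2 + 13·6 + 57 = 207.
Hence |(-2w^3 + 5w^2 - 5w + 6) − 234| ≤ 207|w + 4| < ϵ provided |w + 4| < ϵ/207.
Choosing δ = min(2, ϵ/207) ensures both conditions, hence |(-2w^3 + 5w^2 - 5w + 6) − 234| < ϵ.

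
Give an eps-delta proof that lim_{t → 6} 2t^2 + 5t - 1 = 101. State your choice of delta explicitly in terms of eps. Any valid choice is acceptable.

delta = min(2, eps/33)

Let eps > 0. We want delta > 0 such that 0 < |t − 6| < delta implies |(2t^2 + 5t - 1) − 101| < eps.
(2t^2 + 5t - 1) − 101 = 2t^2 + 5t - 102 = (t − 6)(2t + 17).
So |(2t^2 + 5t - 1) − 101| = |t − 6|·|2t + 17|.
Require delta ≤ 2. Then |t − 6| < 2 gives |t| < 8, and by the triangle inequality |2t + 17| ≤ 2·8 + 17 = 33.
Hence |(2t^2 + 5t - 1) − 101| ≤ 33|t − 6| < eps provided |t − 6| < eps/33.
Take delta = min(2, eps/33). Then 0 < |t − 6| < delta gives both |t − 6| < 2 and |t − 6| < eps/33, so |(2t^2 + 5t - 1) − 101| < eps.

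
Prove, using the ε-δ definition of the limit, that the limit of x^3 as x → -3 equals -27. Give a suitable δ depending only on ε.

Let ε > 0. We seek δ > 0 with 0 < |x + 3| < δ ⇒ |x^3 + 27| < ε.
Factor: x^3 + 27 = (x + 3)(x^2 - 3x + 9), so |x^3 + 27| = |x + 3|·|x^2 - 3x + 9|.
Restrict δ ≤ 1. Then |x + 3| < 1 gives |x| < 4, so by the triangle inequality |x^2 - 3x + 9| ≤ 4^2 + 3·4 + 9 = 37.
Hence |x^3 + 27| ≤ 37|x + 3|, which is < ε once |x + 3| < ε/37.
Take δ = min(1, ε/37). If 0 < |x + 3| < δ then both bounds hold and |x^3 + 27| ≤ 37|x + 3| < 37·(ε/37) = ε.

δ = min(1, ε/37)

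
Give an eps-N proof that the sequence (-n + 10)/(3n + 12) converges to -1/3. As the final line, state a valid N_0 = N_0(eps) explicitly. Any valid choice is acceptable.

Let eps > 0. For n ≥ 1, |(-n + 10)/(3n + 12) + 1/3| = |42|/(3(3n + 12)) = 42/(3(3n + 12)).
Since 3n + 12 ≥ 3n for n ≥ 1, this is ≤ 42/(3·3n) = (14/3)/n.
So |(-n + 10)/(3n + 12) + 1/3| < eps whenever n > (14/3)/eps.
Take N_0 = (14/3)/eps. If n > N_0 then |(-n + 10)/(3n + 12) + 1/3| ≤ (14/3)/n < eps.

N_0 = (14/3)/eps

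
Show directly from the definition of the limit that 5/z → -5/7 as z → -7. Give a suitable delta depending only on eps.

delta = min(7/2, (49/10)eps)

Let eps > 0. We seek delta > 0 such that 0 < |z + 7| < delta implies |5/z + 5/7| < eps.
|5/z + 5/7| = 5·|-7 − z|/(7·|z|) = 5|z + 7|/(7|z|).
Restrict delta ≤ 7/2. Then |z + 7| < 7/2 gives |z| > 7/2, so 7|z| > 49/2.
Then |5/z + 5/7| < 5|z + 7|/(49/2), which is < eps when |z + 7| < (49/10)eps.
Take delta = min(7/2, (49/10)eps). Then 0 < |z + 7| < delta gives both |z + 7| < 7/2 and |z + 7| < (49/10)eps, so |5/z + 5/7| < eps.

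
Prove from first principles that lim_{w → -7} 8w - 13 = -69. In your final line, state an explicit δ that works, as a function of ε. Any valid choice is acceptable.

δ = ε/8

Let ε > 0 be given. We need δ > 0 so that 0 < |w + 7| < δ implies |(8w - 13) + 69| < ε.
Since (8w - 13) + 69 = 8(w + 7), we have |(8w - 13) + 69| = 8|w + 7|.
Thus it suffices that |w + 7| < ε/8.
Choosing δ = ε/8 gives |(8w - 13) + 69| = 8|w + 7| < ε whenever |w + 7| < δ.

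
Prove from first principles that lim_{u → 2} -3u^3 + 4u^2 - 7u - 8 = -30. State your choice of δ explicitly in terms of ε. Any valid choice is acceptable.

δ = min(2, ε/67)

Fix ε > 0. We want δ > 0 such that 0 < |u − 2| < δ implies |(-3u^3 + 4u^2 - 7u - 8) + 30| < ε.
(-3u^3 + 4u^2 - 7u - 8) + 30 = -3u^3 + 4u^2 - 7u + 22 = (u − 2)(-3u^2 - 2u - 11).
So |(-3u^3 + 4u^2 - 7u - 8) + 30| = |u − 2|·|-3u^2 - 2u - 11|.
Assume first that |u − 2| < 2, so |u| < 4. Then |-3u^2 - 2u - 11| ≤ 3·4^2 + 2·4 + 11 = 67.
Hence |(-3u^3 + 4u^2 - 7u - 8) + 30| ≤ 67|u − 2| < ε provided |u − 2| < ε/67.
Take δ = min(2, ε/67). Then 0 < |u − 2| < δ gives both |u − 2| < 2 and |u − 2| < ε/67, so |(-3u^3 + 4u^2 - 7u - 8) + 30| < ε.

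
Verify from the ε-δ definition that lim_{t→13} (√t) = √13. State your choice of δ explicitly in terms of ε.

δ = min(13, √13·ε)

Suppose ε > 0. We want δ > 0 such that 0 < |t − 13| < δ implies |√t − √13| < ε.
Multiplying by the conjugate, |√t − √13| = |t − 13|/(√t + √13).
Restrict δ ≤ 13 so that |t − 13| < 13 forces t > 0, and then √t + √13 > √13.
Hence |√t − √13| < |t − 13|/√13, which is < ε once |t − 13| < √13·ε.
Take δ = min(13, √13·ε). If 0 < |t − 13| < δ then t > 0 and |√t − √13| < |t − 13|/√13 < ε.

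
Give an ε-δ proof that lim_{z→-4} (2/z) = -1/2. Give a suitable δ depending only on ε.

Suppose ε > 0. We seek δ > 0 such that 0 < |z + 4| < δ implies |2/z + 1/2| < ε.
|2/z + 1/2| = 2·|-4 − z|/(4·|z|) = 2|z + 4|/(4|z|).
Restrict δ ≤ 2. Then |z + 4| < 2 gives |z| > 2, so 4|z| > 8.
Then |2/z + 1/2| < 2|z + 4|/8, which is < ε when |z + 4| < 4ε.
Take δ = min(2, 4ε). Then 0 < |z + 4| < δ gives both |z + 4| < 2 and |z + 4| < 4ε, so |2/z + 1/2| < ε.

δ = min(2, 4ε)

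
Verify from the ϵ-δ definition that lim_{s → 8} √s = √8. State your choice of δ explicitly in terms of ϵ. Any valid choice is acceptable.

δ = min(8, √8·ϵ)

Let ϵ > 0 be given. We want δ > 0 such that 0 < |s − 8| < δ implies |√s − √8| < ϵ.
Multiplying by the conjugate, |√s − √8| = |s − 8|/(√s + √8).
Restrict δ ≤ 8 so that |s − 8| < 8 forces s > 0, and then √s + √8 > √8.
Hence |√s − √8| < |s − 8|/√8, which is < ϵ once |s − 8| < √8·ϵ.
Take δ = min(8, √8·ϵ). If 0 < |s − 8| < δ then s > 0 and |√s − √8| < |s − 8|/√8 < ϵ.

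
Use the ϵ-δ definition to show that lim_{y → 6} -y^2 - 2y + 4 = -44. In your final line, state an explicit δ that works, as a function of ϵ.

Fix ϵ > 0. We want δ > 0 such that 0 < |y − 6| < δ implies |(-y^2 - 2y + 4) + 44| < ϵ.
(-y^2 - 2y + 4) + 44 = -y^2 - 2y + 48 = (y − 6)(-y - 8).
So |(-y^2 - 2y + 4) + 44| = |y − 6|·|-y - 8|.
Assume first that |y − 6| < 1, so |y| < 7. Then |-y - 8| ≤ 7 + 8 = 15.
Hence |(-y^2 - 2y + 4) + 44| ≤ 15|y − 6| < ϵ provided |y − 6| < ϵ/15.
Choosing δ = min(1, ϵ/15) ensures both conditions, hence |(-y^2 - 2y + 4) + 44| < ϵ.

δ = min(1, ϵ/15)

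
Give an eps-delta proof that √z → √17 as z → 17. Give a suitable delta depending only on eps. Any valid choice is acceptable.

Fix eps > 0. We want delta > 0 such that 0 < |z − 17| < delta implies |√z − √17| < eps.
Multiplying by the conjugate, |√z − √17| = |z − 17|/(√z + √17).
Restrict delta ≤ 17 so that |z − 17| < 17 forces z > 0, and then √z + √17 > √17.
Hence |√z − √17| < |z − 17|/√17, which is < eps once |z − 17| < √17·eps.
Take delta = min(17, √17·eps). If 0 < |z − 17| < delta then z > 0 and |√z − √17| < |z − 17|/√17 < eps.

delta = min(17, √17·eps)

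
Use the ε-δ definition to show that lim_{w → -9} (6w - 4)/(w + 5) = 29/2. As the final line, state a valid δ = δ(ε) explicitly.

δ = min(2, (4/17)ε)

Let ε > 0 be given. We want δ > 0 with 0 < |w + 9| < δ ⇒ |(6w - 4)/(w + 5) − (29/2)| < ε.
Combining over a common denominator, (6w - 4)/(w + 5) − (29/2) = [(6w - 4)·(-4) − (-58)·(w + 5)] / [(-4)·(w + 5)] = 34(w + 9) / ((-4)(w + 5)).
So |(6w - 4)/(w + 5) − (29/2)| = 34|w + 9| / (4·|w + 5|).
Require δ ≤ 2, so |w + 5| ≥ |-4| − |w + 9| > 4 − 2 = 2.
Hence |(6w - 4)/(w + 5) − (29/2)| < 34|w + 9|/(4·2) = (17/4)|w + 9|, which is < ε once |w + 9| < (4/17)ε.
Take δ = min(2, (4/17)ε). Then 0 < |w + 9| < δ forces both bounds, so |(6w - 4)/(w + 5) − (29/2)| < ε.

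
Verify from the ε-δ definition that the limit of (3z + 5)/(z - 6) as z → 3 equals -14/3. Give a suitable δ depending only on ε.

Let ε > 0 be given. We want δ > 0 with 0 < |z − 3| < δ ⇒ |(3z + 5)/(z - 6) + 14/3| < ε.
Combining over a common denominator, (3z + 5)/(z - 6) + 14/3 = [(3z + 5)·(-3) − 14·(z - 6)] / [(-3)·(z - 6)] = -23(z − 3) / ((-3)(z - 6)).
So |(3z + 5)/(z - 6) + 14/3| = 23|z − 3| / (3·|z − 6|).
Require δ ≤ 3/2, so |z − 6| ≥ |-3| − |z − 3| > 3 − 3/2 = 3/2.
Hence |(3z + 5)/(z - 6) + 14/3| < 23|z − 3|/(3·(3/2)) = (46/9)|z − 3|, which is < ε once |z − 3| < (9/46)ε.
Take δ = min(3/2, (9/46)ε). Then 0 < |z − 3| < δ forces both bounds, so |(3z + 5)/(z - 6) + 14/3| < ε.

δ = min(3/2, (9/46)ε)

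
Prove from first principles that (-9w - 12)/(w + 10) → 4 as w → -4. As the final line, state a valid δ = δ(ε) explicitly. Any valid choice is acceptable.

Fix ε > 0. We want δ > 0 with 0 < |w + 4| < δ ⇒ |(-9w - 12)/(w + 10) − 4| < ε.
Combining over a common denominator, (-9w - 12)/(w + 10) − 4 = [(-9w - 12)·6 − 24·(w + 10)] / [6·(w + 10)] = -78(w + 4) / (6(w + 10)).
So |(-9w - 12)/(w + 10) − 4| = 78|w + 4| / (6·|w + 10|).
Require δ ≤ 3, so |w + 10| ≥ |6| − |w + 4| > 6 − 3 = 3.
Hence |(-9w - 12)/(w + 10) − 4| < 78|w + 4|/(6·3) = (13/3)|w + 4|, which is < ε once |w + 4| < (3/13)ε.
Take δ = min(3, (3/13)ε). Then 0 < |w + 4| < δ forces both bounds, so |(-9w - 12)/(w + 10) − 4| < ε.

δ = min(3, (3/13)ε)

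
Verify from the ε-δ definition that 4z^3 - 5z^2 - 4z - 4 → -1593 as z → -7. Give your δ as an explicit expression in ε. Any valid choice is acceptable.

δ = min(1, ε/747)

Fix ε > 0. We want δ > 0 such that 0 < |z + 7| < δ implies |(4z^3 - 5z^2 - 4z - 4) + 1593| < ε.
(4z^3 - 5z^2 - 4z - 4) + 1593 = 4z^3 - 5z^2 - 4z + 1589 = (z + 7)(4z^2 - 33z + 227).
So |(4z^3 - 5z^2 - 4z - 4) + 1593| = |z + 7|·|4z^2 - 33z + 227|.
Require δ ≤ 1. Then |z + 7| < 1 gives |z| < 8, and by the triangle inequality |4z^2 - 33z + 227| ≤ 4·8^2 + 33·8 + 227 = 747.
Hence |(4z^3 - 5z^2 - 4z - 4) + 1593| ≤ 747|z + 7| < ε provided |z + 7| < ε/747.
Take δ = min(1, ε/747). Then 0 < |z + 7| < δ gives both |z + 7| < 1 and |z + 7| < ε/747, so |(4z^3 - 5z^2 - 4z - 4) + 1593| < ε.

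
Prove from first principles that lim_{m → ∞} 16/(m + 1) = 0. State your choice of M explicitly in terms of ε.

M = 16/ε

Fix ε > 0. For m ≥ 1, |16/(m + 1) − 0| = 16/(m + 1) ≤ 16/m.
We need 16/m < ε, i.e. m > 16/ε.
Take M = 16/ε. If m > M then |16/(m + 1)| ≤ 16/m < ε.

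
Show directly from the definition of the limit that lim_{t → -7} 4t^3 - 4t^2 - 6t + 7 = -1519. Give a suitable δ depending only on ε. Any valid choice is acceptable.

δ = min(2, ε/830)

Suppose ε > 0. We want δ > 0 such that 0 < |t + 7| < δ implies |(4t^3 - 4t^2 - 6t + 7) + 1519| < ε.
(4t^3 - 4t^2 - 6t + 7) + 1519 = 4t^3 - 4t^2 - 6t + 1526 = (t + 7)(4t^2 - 32t + 218).
So |(4t^3 - 4t^2 - 6t + 7) + 1519| = |t + 7|·|4t^2 - 32t + 218|.
Require δ ≤ 2. Then |t + 7| < 2 gives |t| < 9, and by the triangle inequality |4t^2 - 32t + 218| ≤ 4·9^2 + 32·9 + 218 = 830.
Hence |(4t^3 - 4t^2 - 6t + 7) + 1519| ≤ 830|t + 7| < ε provided |t + 7| < ε/830.
Choosing δ = min(2, ε/830) ensures both conditions, hence |(4t^3 - 4t^2 - 6t + 7) + 1519| < ε.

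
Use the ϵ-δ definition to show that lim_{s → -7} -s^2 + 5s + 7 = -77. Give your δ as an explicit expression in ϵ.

δ = min(2, ϵ/21)

Let ϵ > 0 be given. We want δ > 0 such that 0 < |s + 7| < δ implies |(-s^2 + 5s + 7) + 77| < ϵ.
(-s^2 + 5s + 7) + 77 = -s^2 + 5s + 84 = (s + 7)(-s + 12).
So |(-s^2 + 5s + 7) + 77| = |s + 7|·|-s + 12|.
Require δ ≤ 2. Then |s + 7| < 2 gives |s| < 9, and by the triangle inequality |-s + 12| ≤ 9 + 12 = 21.
Hence |(-s^2 + 5s + 7) + 77| ≤ 21|s + 7| < ϵ provided |s + 7| < ϵ/21.
Take δ = min(2, ϵ/21). Then 0 < |s + 7| < δ gives both |s + 7| < 2 and |s + 7| < ϵ/21, so |(-s^2 + 5s + 7) + 77| < ϵ.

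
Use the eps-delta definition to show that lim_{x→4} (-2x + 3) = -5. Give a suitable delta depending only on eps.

Let eps > 0 be given. We need delta > 0 so that 0 < |x − 4| < delta implies |(-2x + 3) + 5| < eps.
Since (-2x + 3) + 5 = -2(x − 4), we have |(-2x + 3) + 5| = 2|x − 4|.
Thus it suffices that |x − 4| < eps/2.
Take delta = eps/2. If 0 < |x − 4| < delta then |(-2x + 3) + 5| = 2|x − 4| < 2·(eps/2) = eps.

delta = eps/2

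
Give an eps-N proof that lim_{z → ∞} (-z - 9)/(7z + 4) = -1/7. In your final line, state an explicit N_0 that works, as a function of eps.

N_0 = (59/49)/eps

Let eps > 0 be given. We seek N_0 > 0 such that z > N_0 implies |(-z - 9)/(7z + 4) + 1/7| < eps.
(-z - 9)/(7z + 4) + 1/7 = (7(-z - 9) − (-1)(7z + 4)) / (7(7z + 4)) = -59/(7(7z + 4)).
For z > 0 we have 7z + 4 > 7z, so |(-z - 9)/(7z + 4) + 1/7| = 59/(7(7z + 4)) < 59/(7·7z) = (59/49)/z.
Thus |(-z - 9)/(7z + 4) + 1/7| < eps whenever z > (59/49)/eps.
Take N_0 = (59/49)/eps. If z > N_0 then |(-z - 9)/(7z + 4) + 1/7| < (59/49)/z < eps.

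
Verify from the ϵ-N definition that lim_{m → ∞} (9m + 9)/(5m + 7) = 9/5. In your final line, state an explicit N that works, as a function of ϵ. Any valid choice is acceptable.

Fix ϵ > 0. For m ≥ 1, |(9m + 9)/(5m + 7) − (9/5)| = |-18|/(5(5m + 7)) = 18/(5(5m + 7)).
Since 5m + 7 ≥ 5m for m ≥ 1, this is ≤ 18/(5·5m) = (18/25)/m.
So |(9m + 9)/(5m + 7) − (9/5)| < ϵ whenever m > (18/25)/ϵ.
Take N = (18/25)/ϵ. If m > N then |(9m + 9)/(5m + 7) − (9/5)| ≤ (18/25)/m < ϵ.

N = (18/25)/ϵ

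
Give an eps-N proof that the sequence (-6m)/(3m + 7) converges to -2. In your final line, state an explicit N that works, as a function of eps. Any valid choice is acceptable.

N = (14/3)/eps

Fix eps > 0. For m ≥ 1, |(-6m)/(3m + 7) + 2| = |42|/(3(3m + 7)) = 42/(3(3m + 7)).
Since 3m + 7 ≥ 3m for m ≥ 1, this is ≤ 42/(3·3m) = (14/3)/m.
So |(-6m)/(3m + 7) + 2| < eps whenever m > (14/3)/eps.
Take N = (14/3)/eps. If m > N then |(-6m)/(3m + 7) + 2| ≤ (14/3)/m < eps.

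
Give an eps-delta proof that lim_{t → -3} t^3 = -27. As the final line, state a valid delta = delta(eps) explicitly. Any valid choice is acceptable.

Let eps > 0 be given. We seek delta > 0 with 0 < |t + 3| < delta ⇒ |t^3 + 27| < eps.
Factor: t^3 + 27 = (t + 3)(t^2 - 3t + 9), so |t^3 + 27| = |t + 3|·|t^2 - 3t + 9|.
Impose delta ≤ 1 so that |t| < 4; then |t^2 - 3t + 9| ≤ 37.
Hence |t^3 + 27| ≤ 37|t + 3|, which is < eps once |t + 3| < eps/37.
Take delta = min(1, eps/37). If 0 < |t + 3| < delta then both bounds hold and |t^3 + 27| ≤ 37|t + 3| < 37·(eps/37) = eps.

delta = min(1, eps/37)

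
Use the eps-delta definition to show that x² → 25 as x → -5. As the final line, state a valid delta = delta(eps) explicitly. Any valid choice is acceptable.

delta = min(1, eps/11)

Fix eps > 0. We seek delta > 0 with 0 < |x + 5| < delta ⇒ |x² − 25| < eps.
Factor: x² − 25 = (x + 5)(x - 5), so |x² − 25| = |x + 5|·|x - 5|.
Impose delta ≤ 1 so that |x| < 6; then |x - 5| ≤ 11.
Hence |x² − 25| ≤ 11|x + 5|, which is < eps once |x + 5| < eps/11.
Take delta = min(1, eps/11). If 0 < |x + 5| < delta then both bounds hold and |x² − 25| ≤ 11|x + 5| < 11·(eps/11) = eps.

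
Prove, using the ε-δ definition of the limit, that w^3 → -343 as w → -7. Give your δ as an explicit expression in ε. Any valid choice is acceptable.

δ = min(1, ε/169)

Let ε > 0 be given. We seek δ > 0 with 0 < |w + 7| < δ ⇒ |w^3 + 343| < ε.
Factor: w^3 + 343 = (w + 7)(w^2 - 7w + 49), so |w^3 + 343| = |w + 7|·|w^2 - 7w + 49|.
Impose δ ≤ 1 so that |w| < 8; then |w^2 - 7w + 49| ≤ 169.
Hence |w^3 + 343| ≤ 169|w + 7|, which is < ε once |w + 7| < ε/169.
Take δ = min(1, ε/169). If 0 < |w + 7| < δ then both bounds hold and |w^3 + 343| ≤ 169|w + 7| < 169·(ε/169) = ε.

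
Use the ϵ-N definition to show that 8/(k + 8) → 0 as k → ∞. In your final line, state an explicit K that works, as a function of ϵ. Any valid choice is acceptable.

Fix ϵ > 0. For k ≥ 1, |8/(k + 8) − 0| = 8/(k + 8) ≤ 8/k.
We need 8/k < ϵ, i.e. k > 8/ϵ.
Take K = 8/ϵ. If k > K then |8/(k + 8)| ≤ 8/k < ϵ.

K = 8/ϵ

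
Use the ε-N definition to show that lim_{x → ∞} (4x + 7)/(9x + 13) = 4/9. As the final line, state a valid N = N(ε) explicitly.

Let ε > 0. We seek N > 0 such that x > N implies |(4x + 7)/(9x + 13) − (4/9)| < ε.
(4x + 7)/(9x + 13) − (4/9) = (9(4x + 7) − 4(9x + 13)) / (9(9x + 13)) = 11/(9(9x + 13)).
For x > 0 we have 9x + 13 > 9x, so |(4x + 7)/(9x + 13) − (4/9)| = 11/(9(9x + 13)) < 11/(9·9x) = (11/81)/x.
Thus |(4x + 7)/(9x + 13) − (4/9)| < ε whenever x > (11/81)/ε.
Take N = (11/81)/ε. If x > N then |(4x + 7)/(9x + 13) − (4/9)| < (11/81)/x < ε.

N = (11/81)/ε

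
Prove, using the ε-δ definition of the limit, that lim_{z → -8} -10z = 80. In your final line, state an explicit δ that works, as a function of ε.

δ = ε/10

Suppose ε > 0. We need δ > 0 so that 0 < |z + 8| < δ implies |(-10z) − 80| < ε.
|(-10z) − 80| = |-10z - 80| = 10|z + 8|.
So 10|z + 8| < ε exactly when |z + 8| < ε/10.
Take δ = ε/10. If 0 < |z + 8| < δ then |(-10z) − 80| = 10|z + 8| < 10·(ε/10) = ε.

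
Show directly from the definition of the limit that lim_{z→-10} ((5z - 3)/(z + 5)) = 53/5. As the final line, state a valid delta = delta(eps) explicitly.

delta = min(5/2, (25/56)eps)

Let eps > 0. We want delta > 0 with 0 < |z + 10| < delta ⇒ |(5z - 3)/(z + 5) − (53/5)| < eps.
Combining over a common denominator, (5z - 3)/(z + 5) − (53/5) = [(5z - 3)·(-5) − (-53)·(z + 5)] / [(-5)·(z + 5)] = 28(z + 10) / ((-5)(z + 5)).
So |(5z - 3)/(z + 5) − (53/5)| = 28|z + 10| / (5·|z + 5|).
Require delta ≤ 5/2, so |z + 5| ≥ |-5| − |z + 10| > 5 − 5/2 = 5/2.
Hence |(5z - 3)/(z + 5) − (53/5)| < 28|z + 10|/(5·(5/2)) = (56/25)|z + 10|, which is < eps once |z + 10| < (25/56)eps.
Take delta = min(5/2, (25/56)eps). Then 0 < |z + 10| < delta forces both bounds, so |(5z - 3)/(z + 5) − (53/5)| < eps.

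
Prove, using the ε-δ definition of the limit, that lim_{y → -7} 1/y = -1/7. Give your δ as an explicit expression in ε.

Let ε > 0 be given. We seek δ > 0 such that 0 < |y + 7| < δ implies |1/y + 1/7| < ε.
|1/y + 1/7| = |-7 − y|/(7·|y|) = |y + 7|/(7|y|).
Require δ ≤ 7/2 so that |y| > 7 − 7/2 = 7/2, hence 7|y| > 49/2.
Then |1/y + 1/7| < |y + 7|/(49/2), which is < ε when |y + 7| < (49/2)ε.
Take δ = min(7/2, (49/2)ε). Then 0 < |y + 7| < δ gives both |y + 7| < 7/2 and |y + 7| < (49/2)ε, so |1/y + 1/7| < ε.

δ = min(7/2, (49/2)ε)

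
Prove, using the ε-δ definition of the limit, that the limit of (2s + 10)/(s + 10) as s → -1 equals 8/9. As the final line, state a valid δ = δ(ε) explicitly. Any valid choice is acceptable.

Suppose ε > 0. We want δ > 0 with 0 < |s + 1| < δ ⇒ |(2s + 10)/(s + 10) − (8/9)| < ε.
Combining over a common denominator, (2s + 10)/(s + 10) − (8/9) = [(2s + 10)·9 − 8·(s + 10)] / [9·(s + 10)] = 10(s + 1) / (9(s + 10)).
So |(2s + 10)/(s + 10) − (8/9)| = 10|s + 1| / (9·|s + 10|).
Require δ ≤ 9/2, so |s + 10| ≥ |9| − |s + 1| > 9 − 9/2 = 9/2.
Hence |(2s + 10)/(s + 10) − (8/9)| < 10|s + 1|/(9·(9/2)) = (20/81)|s + 1|, which is < ε once |s + 1| < (81/20)ε.
Take δ = min(9/2, (81/20)ε). Then 0 < |s + 1| < δ forces both bounds, so |(2s + 10)/(s + 10) − (8/9)| < ε.

δ = min(9/2, (81/20)ε)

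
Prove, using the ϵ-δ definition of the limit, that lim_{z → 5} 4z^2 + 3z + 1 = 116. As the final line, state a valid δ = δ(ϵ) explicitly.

δ = min(1, ϵ/47)

Fix ϵ > 0. We want δ > 0 such that 0 < |z − 5| < δ implies |(4z^2 + 3z + 1) − 116| < ϵ.
(4z^2 + 3z + 1) − 116 = 4z^2 + 3z - 115 = (z − 5)(4z + 23).
So |(4z^2 + 3z + 1) − 116| = |z − 5|·|4z + 23|.
Require δ ≤ 1. Then |z − 5| < 1 gives |z| < 6, and by the triangle inequality |4z + 23| ≤ 4·6 + 23 = 47.
Hence |(4z^2 + 3z + 1) − 116| ≤ 47|z − 5| < ϵ provided |z − 5| < ϵ/47.
Take δ = min(1, ϵ/47). Then 0 < |z − 5| < δ gives both |z − 5| < 1 and |z − 5| < ϵ/47, so |(4z^2 + 3z + 1) − 116| < ϵ.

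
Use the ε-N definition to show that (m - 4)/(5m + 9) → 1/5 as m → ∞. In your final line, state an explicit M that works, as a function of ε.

Let ε > 0. For m ≥ 1, |(m - 4)/(5m + 9) − (1/5)| = |-29|/(5(5m + 9)) = 29/(5(5m + 9)).
Since 5m + 9 ≥ 5m for m ≥ 1, this is ≤ 29/(5·5m) = (29/25)/m.
So |(m - 4)/(5m + 9) − (1/5)| < ε whenever m > (29/25)/ε.
Take M = (29/25)/ε. If m > M then |(m - 4)/(5m + 9) − (1/5)| ≤ (29/25)/m < ε.

M = (29/25)/ε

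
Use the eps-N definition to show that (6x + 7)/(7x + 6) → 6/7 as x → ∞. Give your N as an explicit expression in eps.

Let eps > 0. We seek N > 0 such that x > N implies |(6x + 7)/(7x + 6) − (6/7)| < eps.
(6x + 7)/(7x + 6) − (6/7) = (7(6x + 7) − 6(7x + 6)) / (7(7x + 6)) = 13/(7(7x + 6)).
For x > 0 we have 7x + 6 > 7x, so |(6x + 7)/(7x + 6) − (6/7)| = 13/(7(7x + 6)) < 13/(7·7x) = (13/49)/x.
Thus |(6x + 7)/(7x + 6) − (6/7)| < eps whenever x > (13/49)/eps.
Take N = (13/49)/eps. If x > N then |(6x + 7)/(7x + 6) − (6/7)| < (13/49)/x < eps.

N = (13/49)/eps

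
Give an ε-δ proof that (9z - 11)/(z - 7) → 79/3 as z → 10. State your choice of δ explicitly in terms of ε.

Suppose ε > 0. We want δ > 0 with 0 < |z − 10| < δ ⇒ |(9z - 11)/(z - 7) − (79/3)| < ε.
Combining over a common denominator, (9z - 11)/(z - 7) − (79/3) = [(9z - 11)·3 − 79·(z - 7)] / [3·(z - 7)] = -52(z − 10) / (3(z - 7)).
So |(9z - 11)/(z - 7) − (79/3)| = 52|z − 10| / (3·|z − 7|).
Require δ ≤ 3/2, so |z − 7| ≥ |3| − |z − 10| > 3 − 3/2 = 3/2.
Hence |(9z - 11)/(z - 7) − (79/3)| < 52|z − 10|/(3·(3/2)) = (104/9)|z − 10|, which is < ε once |z − 10| < (9/104)ε.
Take δ = min(3/2, (9/104)ε). Then 0 < |z − 10| < δ forces both bounds, so |(9z - 11)/(z - 7) − (79/3)| < ε.

δ = min(3/2, (9/104)ε)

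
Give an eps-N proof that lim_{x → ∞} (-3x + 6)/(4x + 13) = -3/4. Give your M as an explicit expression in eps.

Suppose eps > 0. We seek M > 0 such that x > M implies |(-3x + 6)/(4x + 13) + 3/4| < eps.
(-3x + 6)/(4x + 13) + 3/4 = (4(-3x + 6) − (-3)(4x + 13)) / (4(4x + 13)) = 63/(4(4x + 13)).
For x > 0 we have 4x + 13 > 4x, so |(-3x + 6)/(4x + 13) + 3/4| = 63/(4(4x + 13)) < 63/(4·4x) = (63/16)/x.
Thus |(-3x + 6)/(4x + 13) + 3/4| < eps whenever x > (63/16)/eps.
Take M = (63/16)/eps. If x > M then |(-3x + 6)/(4x + 13) + 3/4| < (63/16)/x < eps.

M = (63/16)/eps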